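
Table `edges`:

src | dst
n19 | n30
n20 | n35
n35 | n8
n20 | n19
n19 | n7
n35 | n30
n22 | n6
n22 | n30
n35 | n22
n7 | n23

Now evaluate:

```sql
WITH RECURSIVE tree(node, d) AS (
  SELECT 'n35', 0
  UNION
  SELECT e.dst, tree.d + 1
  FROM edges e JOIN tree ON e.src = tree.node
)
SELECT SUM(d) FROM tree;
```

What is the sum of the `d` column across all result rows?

7

Base: (n35, d=0).
Iteration 1: edges from {n35} -> (n22, d=1), (n30, d=1), (n8, d=1).
Iteration 2: edges from {n22,n30,n8} -> (n30, d=2), (n6, d=2).
Iteration 3: no outgoing edges from {n30,n6}; recursion stops.
SUM(d) = 0 + 1 + 1 + 1 + 2 + 2 = 7.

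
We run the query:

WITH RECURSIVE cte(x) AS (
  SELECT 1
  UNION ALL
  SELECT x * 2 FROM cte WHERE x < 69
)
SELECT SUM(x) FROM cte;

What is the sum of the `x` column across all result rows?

Base: x=1.
Iteration 1: 1 < 69 holds -> x = 1 * 2 = 2.
Iteration 2: 2 < 69 holds -> x = 2 * 2 = 4.
Iteration 3: 4 < 69 holds -> x = 4 * 2 = 8.
Iteration 4: 8 < 69 holds -> x = 8 * 2 = 16.
Iteration 5: 16 < 69 holds -> x = 16 * 2 = 32.
Iteration 6: 32 < 69 holds -> x = 32 * 2 = 64.
Iteration 7: 64 < 69 holds -> x = 64 * 2 = 128.
Iteration 8: 128 < 69 fails; recursion stops.
SUM(x) = 1 + 2 + 4 + 8 + 16 + 32 + 64 + 128 = 255.

255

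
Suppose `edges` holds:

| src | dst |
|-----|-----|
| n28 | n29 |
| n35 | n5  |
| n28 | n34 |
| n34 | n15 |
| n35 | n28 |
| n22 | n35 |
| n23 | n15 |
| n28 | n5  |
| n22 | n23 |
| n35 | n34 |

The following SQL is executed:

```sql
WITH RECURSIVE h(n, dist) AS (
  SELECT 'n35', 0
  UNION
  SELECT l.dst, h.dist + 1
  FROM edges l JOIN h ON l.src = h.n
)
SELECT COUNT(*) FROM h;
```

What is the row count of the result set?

Base: (n35, dist=0).
Iteration 1: edges from {n35} -> (n28, dist=1), (n34, dist=1), (n5, dist=1).
Iteration 2: edges from {n28,n34,n5} -> (n15, dist=2), (n29, dist=2), (n34, dist=2), (n5, dist=2).
Iteration 3: edges from {n15,n29,n34,n5} -> (n15, dist=3).
Iteration 4: no outgoing edges from {n15}; recursion stops.
Total rows emitted: 9.

9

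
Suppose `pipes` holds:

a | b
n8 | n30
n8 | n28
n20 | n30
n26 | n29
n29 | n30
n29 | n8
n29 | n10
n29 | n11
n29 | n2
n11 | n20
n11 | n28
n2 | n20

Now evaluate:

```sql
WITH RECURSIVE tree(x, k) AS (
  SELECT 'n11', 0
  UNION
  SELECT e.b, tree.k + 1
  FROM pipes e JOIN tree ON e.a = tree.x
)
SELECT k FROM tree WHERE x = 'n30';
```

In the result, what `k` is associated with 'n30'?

Base: (n11, k=0).
Iteration 1: edges from {n11} -> (n20, k=1), (n28, k=1).
Iteration 2: edges from {n20,n28} -> (n30, k=2).
Iteration 3: no outgoing edges from {n30}; recursion stops.

2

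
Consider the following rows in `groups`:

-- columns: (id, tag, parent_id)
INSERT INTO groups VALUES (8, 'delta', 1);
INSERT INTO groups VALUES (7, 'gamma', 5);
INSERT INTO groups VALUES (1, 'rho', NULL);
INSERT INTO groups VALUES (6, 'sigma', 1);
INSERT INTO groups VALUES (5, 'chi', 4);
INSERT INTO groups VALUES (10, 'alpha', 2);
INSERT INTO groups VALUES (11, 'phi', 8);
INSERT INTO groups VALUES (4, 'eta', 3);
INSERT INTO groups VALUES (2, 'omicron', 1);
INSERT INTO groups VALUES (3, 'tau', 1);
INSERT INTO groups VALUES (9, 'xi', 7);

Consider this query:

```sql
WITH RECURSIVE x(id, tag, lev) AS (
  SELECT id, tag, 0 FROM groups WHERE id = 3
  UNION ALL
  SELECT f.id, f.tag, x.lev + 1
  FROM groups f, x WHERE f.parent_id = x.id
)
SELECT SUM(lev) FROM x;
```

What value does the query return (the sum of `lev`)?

10

Base: id=3 (tau) at lev 0.
Iteration 1: rows with parent_id in {3} -> eta (id 4, lev 1).
Iteration 2: rows with parent_id in {4} -> chi (id 5, lev 2).
Iteration 3: rows with parent_id in {5} -> gamma (id 7, lev 3).
Iteration 4: rows with parent_id in {7} -> xi (id 9, lev 4).
Iteration 5: no rows with parent_id in {9}; recursion stops.
SUM(lev) = 0 + 1 + 2 + 3 + 4 = 10.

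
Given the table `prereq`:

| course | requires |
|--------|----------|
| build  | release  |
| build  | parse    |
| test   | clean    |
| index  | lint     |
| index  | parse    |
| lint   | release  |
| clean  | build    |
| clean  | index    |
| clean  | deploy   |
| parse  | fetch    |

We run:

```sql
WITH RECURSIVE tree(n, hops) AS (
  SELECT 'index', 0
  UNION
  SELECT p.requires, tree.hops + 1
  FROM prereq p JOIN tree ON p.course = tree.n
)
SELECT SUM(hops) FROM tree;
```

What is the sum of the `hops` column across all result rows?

Base: (index, hops=0).
Iteration 1: edges from {index} -> (lint, hops=1), (parse, hops=1).
Iteration 2: edges from {lint,parse} -> (fetch, hops=2), (release, hops=2).
Iteration 3: no outgoing edges from {fetch,release}; recursion stops.
SUM(hops) = 0 + 1 + 1 + 2 + 2 = 6.

6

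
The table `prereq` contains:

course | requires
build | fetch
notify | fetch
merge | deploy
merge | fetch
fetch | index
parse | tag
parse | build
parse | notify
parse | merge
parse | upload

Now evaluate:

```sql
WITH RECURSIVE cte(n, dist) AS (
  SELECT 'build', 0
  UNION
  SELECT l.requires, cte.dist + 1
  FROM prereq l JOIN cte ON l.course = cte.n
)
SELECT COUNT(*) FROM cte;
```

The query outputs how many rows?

3

Base: (build, dist=0).
Iteration 1: edges from {build} -> (fetch, dist=1).
Iteration 2: edges from {fetch} -> (index, dist=2).
Iteration 3: no outgoing edges from {index}; recursion stops.
Total rows emitted: 3.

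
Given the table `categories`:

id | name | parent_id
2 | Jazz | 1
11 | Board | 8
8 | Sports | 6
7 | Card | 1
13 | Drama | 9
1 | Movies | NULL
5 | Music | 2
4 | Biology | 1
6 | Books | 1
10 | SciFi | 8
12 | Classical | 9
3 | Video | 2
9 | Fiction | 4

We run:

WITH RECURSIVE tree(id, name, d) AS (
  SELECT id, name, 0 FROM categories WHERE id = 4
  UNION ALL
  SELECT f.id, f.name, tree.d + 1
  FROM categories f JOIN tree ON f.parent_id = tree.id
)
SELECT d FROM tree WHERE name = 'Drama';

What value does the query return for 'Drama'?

Base: id=4 (Biology) at d 0.
Iteration 1: rows with parent_id in {4} -> Fiction (id 9, d 1).
Iteration 2: rows with parent_id in {9} -> Classical (id 12, d 2), Drama (id 13, d 2).
Iteration 3: no rows with parent_id in {12,13}; recursion stops.

2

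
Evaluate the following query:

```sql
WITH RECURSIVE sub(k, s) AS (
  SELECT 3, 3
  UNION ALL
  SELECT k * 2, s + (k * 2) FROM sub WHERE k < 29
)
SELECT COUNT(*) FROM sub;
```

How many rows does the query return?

Base: k=3, s=3.
Iteration 1: 3 < 29 holds -> k = 3 * 2 = 6, s = 3 + 6 = 9.
Iteration 2: 6 < 29 holds -> k = 6 * 2 = 12, s = 9 + 12 = 21.
Iteration 3: 12 < 29 holds -> k = 12 * 2 = 24, s = 21 + 24 = 45.
Iteration 4: 24 < 29 holds -> k = 24 * 2 = 48, s = 45 + 48 = 93.
Iteration 5: 48 < 29 fails; recursion stops.
Total rows emitted: 5.

5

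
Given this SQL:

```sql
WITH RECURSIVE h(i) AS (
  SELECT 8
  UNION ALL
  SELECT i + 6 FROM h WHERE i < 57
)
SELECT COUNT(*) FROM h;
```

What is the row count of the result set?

Base: i=8.
Iteration 1: 8 < 57 holds -> i = 8 + 6 = 14.
Iteration 2: 14 < 57 holds -> i = 14 + 6 = 20.
Iteration 3: 20 < 57 holds -> i = 20 + 6 = 26.
Iteration 4: 26 < 57 holds -> i = 26 + 6 = 32.
Iteration 5: 32 < 57 holds -> i = 32 + 6 = 38.
Iteration 6: 38 < 57 holds -> i = 38 + 6 = 44.
Iteration 7: 44 < 57 holds -> i = 44 + 6 = 50.
Iteration 8: 50 < 57 holds -> i = 50 + 6 = 56.
Iteration 9: 56 < 57 holds -> i = 56 + 6 = 62.
Iteration 10: 62 < 57 fails; recursion stops.
Total rows emitted: 10.

10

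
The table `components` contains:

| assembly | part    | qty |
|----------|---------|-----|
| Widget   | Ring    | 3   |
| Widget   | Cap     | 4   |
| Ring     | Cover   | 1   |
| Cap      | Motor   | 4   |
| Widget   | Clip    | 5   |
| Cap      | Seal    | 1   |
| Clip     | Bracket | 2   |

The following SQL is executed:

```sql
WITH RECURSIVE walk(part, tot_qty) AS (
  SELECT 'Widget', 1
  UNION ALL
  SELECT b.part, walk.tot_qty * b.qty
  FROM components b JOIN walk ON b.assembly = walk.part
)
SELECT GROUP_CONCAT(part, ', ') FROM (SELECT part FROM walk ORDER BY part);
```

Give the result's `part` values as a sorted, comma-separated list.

Bracket, Cap, Clip, Cover, Motor, Ring, Seal, Widget

Base: (Widget, tot_qty=1).
Iteration 1: components of {Widget} -> Cap = 1*4 = 4, Clip = 1*5 = 5, Ring = 1*3 = 3.
Iteration 2: components of {Cap,Clip,Ring} -> Bracket = 5*2 = 10, Cover = 3*1 = 3, Motor = 4*4 = 16, Seal = 4*1 = 4.
Iteration 3: no further components; recursion stops.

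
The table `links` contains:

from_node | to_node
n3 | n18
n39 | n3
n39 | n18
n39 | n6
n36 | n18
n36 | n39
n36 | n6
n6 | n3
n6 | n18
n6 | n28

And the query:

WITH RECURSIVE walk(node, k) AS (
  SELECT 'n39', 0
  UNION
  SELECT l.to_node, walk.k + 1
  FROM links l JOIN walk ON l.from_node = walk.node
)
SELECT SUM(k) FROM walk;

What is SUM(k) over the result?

Base: (n39, k=0).
Iteration 1: edges from {n39} -> (n18, k=1), (n3, k=1), (n6, k=1).
Iteration 2: edges from {n18,n3,n6} -> (n18, k=2), (n28, k=2), (n3, k=2). [UNION drops 1 duplicate row(s)]
Iteration 3: edges from {n18,n28,n3} -> (n18, k=3).
Iteration 4: no outgoing edges from {n18}; recursion stops.
SUM(k) = 0 + 1 + 1 + 1 + 2 + 2 + 2 + 3 = 12.

12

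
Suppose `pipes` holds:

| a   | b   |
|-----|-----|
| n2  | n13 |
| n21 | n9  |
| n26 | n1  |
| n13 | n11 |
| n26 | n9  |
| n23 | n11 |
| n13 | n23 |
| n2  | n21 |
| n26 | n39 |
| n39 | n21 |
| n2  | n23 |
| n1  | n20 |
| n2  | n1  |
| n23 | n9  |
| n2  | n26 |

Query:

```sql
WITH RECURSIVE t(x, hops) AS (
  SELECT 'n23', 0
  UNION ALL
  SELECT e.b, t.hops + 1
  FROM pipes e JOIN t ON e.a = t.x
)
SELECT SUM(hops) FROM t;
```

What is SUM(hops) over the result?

Base: (n23, hops=0).
Iteration 1: edges from {n23} -> (n11, hops=1), (n9, hops=1).
Iteration 2: no outgoing edges from {n11,n9}; recursion stops.
SUM(hops) = 0 + 1 + 1 = 2.

2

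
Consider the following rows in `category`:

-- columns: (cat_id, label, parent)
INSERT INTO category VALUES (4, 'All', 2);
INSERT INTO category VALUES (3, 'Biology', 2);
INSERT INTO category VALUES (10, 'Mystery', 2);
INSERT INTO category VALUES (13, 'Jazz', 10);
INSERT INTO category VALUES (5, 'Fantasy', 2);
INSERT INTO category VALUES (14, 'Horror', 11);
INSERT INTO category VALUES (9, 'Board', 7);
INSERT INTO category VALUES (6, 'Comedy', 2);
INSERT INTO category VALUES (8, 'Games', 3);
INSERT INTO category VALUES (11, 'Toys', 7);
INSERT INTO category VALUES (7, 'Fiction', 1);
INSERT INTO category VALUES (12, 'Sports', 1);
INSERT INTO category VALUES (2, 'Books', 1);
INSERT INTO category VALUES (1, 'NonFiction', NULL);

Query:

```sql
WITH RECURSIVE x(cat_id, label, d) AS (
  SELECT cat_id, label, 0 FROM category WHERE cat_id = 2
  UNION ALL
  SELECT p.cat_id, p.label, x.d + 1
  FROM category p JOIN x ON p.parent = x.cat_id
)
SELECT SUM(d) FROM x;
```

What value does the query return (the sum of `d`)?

9

Base: cat_id=2 (Books) at d 0.
Iteration 1: rows with parent in {2} -> Biology (id 3, d 1), All (id 4, d 1), Fantasy (id 5, d 1), Comedy (id 6, d 1), Mystery (id 10, d 1).
Iteration 2: rows with parent in {3,4,5,6,10} -> Games (id 8, d 2), Jazz (id 13, d 2).
Iteration 3: no rows with parent in {8,13}; recursion stops.
SUM(d) = 0 + 1 + 1 + 1 + 1 + 1 + 2 + 2 = 9.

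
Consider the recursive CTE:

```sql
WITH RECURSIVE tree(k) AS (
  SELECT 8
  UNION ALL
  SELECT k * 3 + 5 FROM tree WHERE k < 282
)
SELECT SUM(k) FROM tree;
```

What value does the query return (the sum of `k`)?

1258

Base: k=8.
Iteration 1: 8 < 282 holds -> k = 8 * 3 + 5 = 29.
Iteration 2: 29 < 282 holds -> k = 29 * 3 + 5 = 92.
Iteration 3: 92 < 282 holds -> k = 92 * 3 + 5 = 281.
Iteration 4: 281 < 282 holds -> k = 281 * 3 + 5 = 848.
Iteration 5: 848 < 282 fails; recursion stops.
SUM(k) = 8 + 29 + 92 + 281 + 848 = 1258.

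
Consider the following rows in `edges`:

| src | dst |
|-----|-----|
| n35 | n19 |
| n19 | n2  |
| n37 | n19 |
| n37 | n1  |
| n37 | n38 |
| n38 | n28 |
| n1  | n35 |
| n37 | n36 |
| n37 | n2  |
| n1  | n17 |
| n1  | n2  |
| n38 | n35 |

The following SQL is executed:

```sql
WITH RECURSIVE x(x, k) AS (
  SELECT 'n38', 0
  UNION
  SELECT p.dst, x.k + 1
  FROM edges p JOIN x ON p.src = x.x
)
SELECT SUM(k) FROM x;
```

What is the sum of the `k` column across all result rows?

7

Base: (n38, k=0).
Iteration 1: edges from {n38} -> (n28, k=1), (n35, k=1).
Iteration 2: edges from {n28,n35} -> (n19, k=2).
Iteration 3: edges from {n19} -> (n2, k=3).
Iteration 4: no outgoing edges from {n2}; recursion stops.
SUM(k) = 0 + 1 + 1 + 2 + 3 = 7.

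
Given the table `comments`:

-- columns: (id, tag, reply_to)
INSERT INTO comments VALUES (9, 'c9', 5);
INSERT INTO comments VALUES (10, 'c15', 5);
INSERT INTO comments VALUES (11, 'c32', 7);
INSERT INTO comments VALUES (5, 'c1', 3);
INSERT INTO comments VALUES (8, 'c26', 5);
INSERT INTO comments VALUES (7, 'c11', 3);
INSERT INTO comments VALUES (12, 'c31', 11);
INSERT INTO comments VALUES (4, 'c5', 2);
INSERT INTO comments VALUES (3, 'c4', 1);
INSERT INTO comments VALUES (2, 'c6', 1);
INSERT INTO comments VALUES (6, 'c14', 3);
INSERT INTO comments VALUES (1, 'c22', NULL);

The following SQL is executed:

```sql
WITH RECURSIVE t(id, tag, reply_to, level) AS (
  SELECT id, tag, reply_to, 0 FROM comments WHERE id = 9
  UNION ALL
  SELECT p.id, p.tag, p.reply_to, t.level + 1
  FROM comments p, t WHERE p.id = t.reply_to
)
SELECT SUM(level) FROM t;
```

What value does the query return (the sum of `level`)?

6

Base: id=9 (c9), reply_to=5, level 0.
Iteration 1: join on id=5 -> c1 (id 5, reply_to=3, level 1).
Iteration 2: join on id=3 -> c4 (id 3, reply_to=1, level 2).
Iteration 3: join on id=1 -> c22 (id 1, reply_to=NULL, level 3).
Iteration 4: reply_to is NULL; no match; recursion stops.
SUM(level) = 0 + 1 + 2 + 3 = 6.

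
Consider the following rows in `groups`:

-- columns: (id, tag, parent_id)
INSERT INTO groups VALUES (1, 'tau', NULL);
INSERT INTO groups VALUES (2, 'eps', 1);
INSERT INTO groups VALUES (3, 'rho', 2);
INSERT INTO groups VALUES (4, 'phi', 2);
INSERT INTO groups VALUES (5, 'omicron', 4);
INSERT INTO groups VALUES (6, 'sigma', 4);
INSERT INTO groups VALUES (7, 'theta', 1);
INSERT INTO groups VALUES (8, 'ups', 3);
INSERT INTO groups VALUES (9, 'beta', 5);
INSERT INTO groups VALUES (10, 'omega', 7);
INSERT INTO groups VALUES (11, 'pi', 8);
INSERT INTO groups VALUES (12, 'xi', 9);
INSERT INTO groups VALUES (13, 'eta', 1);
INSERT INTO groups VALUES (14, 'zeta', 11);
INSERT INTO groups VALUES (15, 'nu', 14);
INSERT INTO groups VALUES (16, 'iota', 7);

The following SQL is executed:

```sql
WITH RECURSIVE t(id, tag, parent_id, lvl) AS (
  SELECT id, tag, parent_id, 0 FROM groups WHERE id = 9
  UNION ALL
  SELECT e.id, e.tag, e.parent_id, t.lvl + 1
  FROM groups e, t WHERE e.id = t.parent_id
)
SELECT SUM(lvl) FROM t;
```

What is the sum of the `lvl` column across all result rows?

Base: id=9 (beta), parent_id=5, lvl 0.
Iteration 1: join on id=5 -> omicron (id 5, parent_id=4, lvl 1).
Iteration 2: join on id=4 -> phi (id 4, parent_id=2, lvl 2).
Iteration 3: join on id=2 -> eps (id 2, parent_id=1, lvl 3).
Iteration 4: join on id=1 -> tau (id 1, parent_id=NULL, lvl 4).
Iteration 5: parent_id is NULL; no match; recursion stops.
SUM(lvl) = 0 + 1 + 2 + 3 + 4 = 10.

10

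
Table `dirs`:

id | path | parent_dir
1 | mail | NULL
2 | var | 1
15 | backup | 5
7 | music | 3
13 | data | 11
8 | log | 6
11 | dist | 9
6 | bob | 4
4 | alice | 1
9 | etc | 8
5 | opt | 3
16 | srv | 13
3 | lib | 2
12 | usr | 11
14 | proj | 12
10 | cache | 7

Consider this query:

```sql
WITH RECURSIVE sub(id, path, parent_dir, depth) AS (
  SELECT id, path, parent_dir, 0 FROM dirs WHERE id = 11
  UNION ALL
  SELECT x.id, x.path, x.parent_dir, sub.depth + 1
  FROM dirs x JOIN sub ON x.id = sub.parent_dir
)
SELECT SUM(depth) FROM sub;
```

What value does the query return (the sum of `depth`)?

15

Base: id=11 (dist), parent_dir=9, depth 0.
Iteration 1: join on id=9 -> etc (id 9, parent_dir=8, depth 1).
Iteration 2: join on id=8 -> log (id 8, parent_dir=6, depth 2).
Iteration 3: join on id=6 -> bob (id 6, parent_dir=4, depth 3).
Iteration 4: join on id=4 -> alice (id 4, parent_dir=1, depth 4).
Iteration 5: join on id=1 -> mail (id 1, parent_dir=NULL, depth 5).
Iteration 6: parent_dir is NULL; no match; recursion stops.
SUM(depth) = 0 + 1 + 2 + 3 + 4 + 5 = 15.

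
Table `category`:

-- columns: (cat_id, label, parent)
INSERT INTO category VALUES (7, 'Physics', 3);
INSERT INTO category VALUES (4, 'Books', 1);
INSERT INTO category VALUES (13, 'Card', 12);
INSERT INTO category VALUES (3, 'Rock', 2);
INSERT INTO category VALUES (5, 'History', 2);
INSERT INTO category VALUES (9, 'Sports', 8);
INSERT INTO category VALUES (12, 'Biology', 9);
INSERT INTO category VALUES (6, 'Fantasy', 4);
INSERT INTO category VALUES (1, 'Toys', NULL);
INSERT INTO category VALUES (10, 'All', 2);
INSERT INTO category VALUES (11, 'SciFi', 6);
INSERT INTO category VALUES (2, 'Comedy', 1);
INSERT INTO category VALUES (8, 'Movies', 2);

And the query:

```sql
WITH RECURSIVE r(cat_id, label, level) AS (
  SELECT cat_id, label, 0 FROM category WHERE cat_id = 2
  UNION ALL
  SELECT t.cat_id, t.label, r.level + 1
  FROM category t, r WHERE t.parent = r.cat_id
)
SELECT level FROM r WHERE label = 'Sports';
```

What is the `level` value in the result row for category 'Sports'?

2

Base: cat_id=2 (Comedy) at level 0.
Iteration 1: rows with parent in {2} -> Rock (id 3, level 1), History (id 5, level 1), Movies (id 8, level 1), All (id 10, level 1).
Iteration 2: rows with parent in {3,5,8,10} -> Physics (id 7, level 2), Sports (id 9, level 2).
Iteration 3: rows with parent in {7,9} -> Biology (id 12, level 3).
Iteration 4: rows with parent in {12} -> Card (id 13, level 4).
Iteration 5: no rows with parent in {13}; recursion stops.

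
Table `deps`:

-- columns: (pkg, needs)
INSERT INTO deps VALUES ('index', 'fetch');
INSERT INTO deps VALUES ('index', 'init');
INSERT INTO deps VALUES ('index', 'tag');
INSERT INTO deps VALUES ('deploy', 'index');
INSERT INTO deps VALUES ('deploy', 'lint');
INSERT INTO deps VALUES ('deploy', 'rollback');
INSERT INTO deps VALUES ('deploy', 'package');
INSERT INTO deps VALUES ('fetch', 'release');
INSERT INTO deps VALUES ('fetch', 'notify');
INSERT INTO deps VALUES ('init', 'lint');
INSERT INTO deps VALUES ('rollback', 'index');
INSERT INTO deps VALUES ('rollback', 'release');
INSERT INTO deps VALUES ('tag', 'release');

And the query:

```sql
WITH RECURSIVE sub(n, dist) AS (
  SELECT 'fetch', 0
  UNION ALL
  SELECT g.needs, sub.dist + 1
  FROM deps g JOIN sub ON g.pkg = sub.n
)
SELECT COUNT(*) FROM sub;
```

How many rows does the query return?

3

Base: (fetch, dist=0).
Iteration 1: edges from {fetch} -> (notify, dist=1), (release, dist=1).
Iteration 2: no outgoing edges from {notify,release}; recursion stops.
Total rows emitted: 3.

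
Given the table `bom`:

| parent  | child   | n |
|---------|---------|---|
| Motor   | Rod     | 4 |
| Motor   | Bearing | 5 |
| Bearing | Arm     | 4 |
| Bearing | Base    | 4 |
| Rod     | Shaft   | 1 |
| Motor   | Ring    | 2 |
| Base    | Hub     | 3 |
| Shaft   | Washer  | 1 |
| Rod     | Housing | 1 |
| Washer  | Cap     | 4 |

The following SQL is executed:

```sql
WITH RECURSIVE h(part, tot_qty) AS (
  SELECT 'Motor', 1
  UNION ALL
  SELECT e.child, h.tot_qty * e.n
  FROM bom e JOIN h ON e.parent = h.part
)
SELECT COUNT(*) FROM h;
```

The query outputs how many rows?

11

Base: (Motor, tot_qty=1).
Iteration 1: components of {Motor} -> Bearing = 1*5 = 5, Ring = 1*2 = 2, Rod = 1*4 = 4.
Iteration 2: components of {Bearing,Ring,Rod} -> Arm = 5*4 = 20, Base = 5*4 = 20, Housing = 4*1 = 4, Shaft = 4*1 = 4.
Iteration 3: components of {Arm,Base,Housing,Shaft} -> Hub = 20*3 = 60, Washer = 4*1 = 4.
Iteration 4: components of {Hub,Washer} -> Cap = 4*4 = 16.
Iteration 5: no further components; recursion stops.
Total rows emitted: 11.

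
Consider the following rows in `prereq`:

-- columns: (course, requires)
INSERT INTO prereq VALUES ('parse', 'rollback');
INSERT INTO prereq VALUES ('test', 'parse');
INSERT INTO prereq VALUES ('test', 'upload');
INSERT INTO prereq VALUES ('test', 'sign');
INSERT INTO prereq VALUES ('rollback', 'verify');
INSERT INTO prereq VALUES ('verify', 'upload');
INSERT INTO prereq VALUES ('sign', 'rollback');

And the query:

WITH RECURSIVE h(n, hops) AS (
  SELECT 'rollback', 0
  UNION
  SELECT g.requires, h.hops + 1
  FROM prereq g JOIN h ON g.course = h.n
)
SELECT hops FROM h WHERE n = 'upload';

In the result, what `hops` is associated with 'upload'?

Base: (rollback, hops=0).
Iteration 1: edges from {rollback} -> (verify, hops=1).
Iteration 2: edges from {verify} -> (upload, hops=2).
Iteration 3: no outgoing edges from {upload}; recursion stops.

2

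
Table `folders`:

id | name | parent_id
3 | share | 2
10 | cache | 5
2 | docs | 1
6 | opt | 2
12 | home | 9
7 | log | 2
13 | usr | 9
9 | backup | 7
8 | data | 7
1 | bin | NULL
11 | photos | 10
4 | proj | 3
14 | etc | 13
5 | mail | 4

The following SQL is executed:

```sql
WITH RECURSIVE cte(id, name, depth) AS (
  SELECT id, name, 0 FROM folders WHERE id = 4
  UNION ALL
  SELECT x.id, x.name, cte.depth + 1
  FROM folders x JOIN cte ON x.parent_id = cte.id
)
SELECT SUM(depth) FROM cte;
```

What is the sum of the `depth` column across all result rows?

Base: id=4 (proj) at depth 0.
Iteration 1: rows with parent_id in {4} -> mail (id 5, depth 1).
Iteration 2: rows with parent_id in {5} -> cache (id 10, depth 2).
Iteration 3: rows with parent_id in {10} -> photos (id 11, depth 3).
Iteration 4: no rows with parent_id in {11}; recursion stops.
SUM(depth) = 0 + 1 + 2 + 3 = 6.

6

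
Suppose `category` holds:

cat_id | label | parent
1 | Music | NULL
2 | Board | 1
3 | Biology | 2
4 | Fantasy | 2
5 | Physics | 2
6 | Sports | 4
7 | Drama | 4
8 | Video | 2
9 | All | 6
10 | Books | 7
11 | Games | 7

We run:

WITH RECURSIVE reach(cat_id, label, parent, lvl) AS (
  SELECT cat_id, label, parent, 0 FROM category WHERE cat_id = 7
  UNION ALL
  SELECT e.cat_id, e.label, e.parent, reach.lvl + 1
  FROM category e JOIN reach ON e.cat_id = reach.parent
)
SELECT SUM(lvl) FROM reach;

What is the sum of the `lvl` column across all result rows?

Base: cat_id=7 (Drama), parent=4, lvl 0.
Iteration 1: join on cat_id=4 -> Fantasy (id 4, parent=2, lvl 1).
Iteration 2: join on cat_id=2 -> Board (id 2, parent=1, lvl 2).
Iteration 3: join on cat_id=1 -> Music (id 1, parent=NULL, lvl 3).
Iteration 4: parent is NULL; no match; recursion stops.
SUM(lvl) = 0 + 1 + 2 + 3 = 6.

6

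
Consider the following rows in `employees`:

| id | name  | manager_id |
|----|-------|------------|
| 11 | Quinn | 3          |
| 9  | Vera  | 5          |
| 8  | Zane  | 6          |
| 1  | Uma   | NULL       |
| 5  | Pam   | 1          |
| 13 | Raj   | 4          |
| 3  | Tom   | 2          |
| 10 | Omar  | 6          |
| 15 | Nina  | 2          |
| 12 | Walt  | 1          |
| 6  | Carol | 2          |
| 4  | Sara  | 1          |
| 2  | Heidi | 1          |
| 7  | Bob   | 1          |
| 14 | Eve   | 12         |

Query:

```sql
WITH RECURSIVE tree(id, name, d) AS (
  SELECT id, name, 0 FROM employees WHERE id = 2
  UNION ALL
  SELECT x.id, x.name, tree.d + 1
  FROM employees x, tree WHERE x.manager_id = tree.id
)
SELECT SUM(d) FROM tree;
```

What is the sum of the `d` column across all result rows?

Base: id=2 (Heidi) at d 0.
Iteration 1: rows with manager_id in {2} -> Tom (id 3, d 1), Carol (id 6, d 1), Nina (id 15, d 1).
Iteration 2: rows with manager_id in {3,6,15} -> Zane (id 8, d 2), Omar (id 10, d 2), Quinn (id 11, d 2).
Iteration 3: no rows with manager_id in {8,10,11}; recursion stops.
SUM(d) = 0 + 1 + 1 + 1 + 2 + 2 + 2 = 9.

9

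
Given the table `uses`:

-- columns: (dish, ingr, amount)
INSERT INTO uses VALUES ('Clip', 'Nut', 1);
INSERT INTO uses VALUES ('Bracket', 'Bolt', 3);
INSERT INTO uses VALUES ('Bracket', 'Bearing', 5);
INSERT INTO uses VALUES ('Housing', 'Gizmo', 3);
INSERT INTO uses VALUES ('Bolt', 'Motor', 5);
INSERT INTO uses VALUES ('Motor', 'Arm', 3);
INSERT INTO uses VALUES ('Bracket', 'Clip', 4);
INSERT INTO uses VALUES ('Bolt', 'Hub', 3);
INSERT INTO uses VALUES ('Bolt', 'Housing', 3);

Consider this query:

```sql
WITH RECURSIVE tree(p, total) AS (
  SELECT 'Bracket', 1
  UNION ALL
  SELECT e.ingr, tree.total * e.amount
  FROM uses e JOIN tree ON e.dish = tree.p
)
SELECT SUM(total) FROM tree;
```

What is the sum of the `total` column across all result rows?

Base: (Bracket, total=1).
Iteration 1: components of {Bracket} -> Bearing = 1*5 = 5, Bolt = 1*3 = 3, Clip = 1*4 = 4.
Iteration 2: components of {Bearing,Bolt,Clip} -> Housing = 3*3 = 9, Hub = 3*3 = 9, Motor = 3*5 = 15, Nut = 4*1 = 4.
Iteration 3: components of {Housing,Hub,Motor,Nut} -> Arm = 15*3 = 45, Gizmo = 9*3 = 27.
Iteration 4: no further components; recursion stops.
SUM(total) = 1 + 3 + 4 + 5 + 15 + 9 + 9 + 4 + 45 + 27 = 122.

122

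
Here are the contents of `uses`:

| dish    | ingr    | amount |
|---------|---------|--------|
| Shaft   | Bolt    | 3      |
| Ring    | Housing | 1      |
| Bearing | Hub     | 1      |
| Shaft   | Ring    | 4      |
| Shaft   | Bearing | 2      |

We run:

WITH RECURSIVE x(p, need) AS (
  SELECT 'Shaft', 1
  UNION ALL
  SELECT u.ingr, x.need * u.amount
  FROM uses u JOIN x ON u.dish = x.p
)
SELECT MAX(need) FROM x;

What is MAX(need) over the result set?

4

Base: (Shaft, need=1).
Iteration 1: components of {Shaft} -> Bearing = 1*2 = 2, Bolt = 1*3 = 3, Ring = 1*4 = 4.
Iteration 2: components of {Bearing,Bolt,Ring} -> Housing = 4*1 = 4, Hub = 2*1 = 2.
Iteration 3: no further components; recursion stops.
need values: 1, 4, 3, 2, 4, 2; the maximum is 4.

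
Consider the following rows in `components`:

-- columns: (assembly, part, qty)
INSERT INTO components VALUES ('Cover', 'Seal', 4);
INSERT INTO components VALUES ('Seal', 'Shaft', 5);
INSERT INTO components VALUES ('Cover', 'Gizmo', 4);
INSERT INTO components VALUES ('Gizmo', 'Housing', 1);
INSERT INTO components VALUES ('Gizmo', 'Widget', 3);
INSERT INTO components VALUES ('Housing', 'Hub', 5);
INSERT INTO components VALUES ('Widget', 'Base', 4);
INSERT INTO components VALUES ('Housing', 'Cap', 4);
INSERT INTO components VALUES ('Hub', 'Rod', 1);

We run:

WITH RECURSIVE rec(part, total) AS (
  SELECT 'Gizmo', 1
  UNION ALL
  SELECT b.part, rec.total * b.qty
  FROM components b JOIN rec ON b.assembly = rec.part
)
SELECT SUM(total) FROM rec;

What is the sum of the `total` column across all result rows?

Base: (Gizmo, total=1).
Iteration 1: components of {Gizmo} -> Housing = 1*1 = 1, Widget = 1*3 = 3.
Iteration 2: components of {Housing,Widget} -> Base = 3*4 = 12, Cap = 1*4 = 4, Hub = 1*5 = 5.
Iteration 3: components of {Base,Cap,Hub} -> Rod = 5*1 = 5.
Iteration 4: no further components; recursion stops.
SUM(total) = 1 + 1 + 3 + 5 + 4 + 12 + 5 = 31.

31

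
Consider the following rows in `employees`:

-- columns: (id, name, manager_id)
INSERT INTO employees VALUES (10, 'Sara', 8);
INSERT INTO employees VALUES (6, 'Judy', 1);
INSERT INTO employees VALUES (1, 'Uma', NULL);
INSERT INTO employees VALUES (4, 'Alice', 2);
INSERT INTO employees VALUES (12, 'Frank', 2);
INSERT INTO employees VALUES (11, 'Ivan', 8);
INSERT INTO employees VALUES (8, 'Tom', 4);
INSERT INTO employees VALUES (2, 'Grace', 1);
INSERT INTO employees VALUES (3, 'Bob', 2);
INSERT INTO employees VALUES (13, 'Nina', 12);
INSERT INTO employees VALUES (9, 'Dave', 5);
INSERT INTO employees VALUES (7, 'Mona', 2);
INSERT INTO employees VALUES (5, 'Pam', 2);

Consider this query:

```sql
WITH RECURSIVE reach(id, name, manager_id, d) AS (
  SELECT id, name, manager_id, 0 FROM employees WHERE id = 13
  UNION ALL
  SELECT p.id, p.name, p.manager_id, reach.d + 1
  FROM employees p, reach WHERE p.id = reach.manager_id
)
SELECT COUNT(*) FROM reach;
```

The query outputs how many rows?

Base: id=13 (Nina), manager_id=12, d 0.
Iteration 1: join on id=12 -> Frank (id 12, manager_id=2, d 1).
Iteration 2: join on id=2 -> Grace (id 2, manager_id=1, d 2).
Iteration 3: join on id=1 -> Uma (id 1, manager_id=NULL, d 3).
Iteration 4: manager_id is NULL; no match; recursion stops.
Total rows emitted: 4.

4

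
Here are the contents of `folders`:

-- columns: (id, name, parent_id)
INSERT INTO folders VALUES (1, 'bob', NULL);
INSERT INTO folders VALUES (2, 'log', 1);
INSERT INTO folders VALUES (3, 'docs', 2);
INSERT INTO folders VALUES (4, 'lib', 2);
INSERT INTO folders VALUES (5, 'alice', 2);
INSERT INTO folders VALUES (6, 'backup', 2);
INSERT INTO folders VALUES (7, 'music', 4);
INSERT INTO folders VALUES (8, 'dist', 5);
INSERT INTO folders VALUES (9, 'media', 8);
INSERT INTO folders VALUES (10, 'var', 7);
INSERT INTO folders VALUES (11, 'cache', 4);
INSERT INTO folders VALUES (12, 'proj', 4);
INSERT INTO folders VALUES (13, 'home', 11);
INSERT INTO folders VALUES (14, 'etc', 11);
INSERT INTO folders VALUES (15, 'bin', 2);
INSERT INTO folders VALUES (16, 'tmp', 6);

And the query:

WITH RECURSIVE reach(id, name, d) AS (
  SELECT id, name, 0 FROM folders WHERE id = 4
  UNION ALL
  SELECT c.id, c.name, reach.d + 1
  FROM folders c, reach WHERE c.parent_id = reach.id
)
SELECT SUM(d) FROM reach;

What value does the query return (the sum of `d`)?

Base: id=4 (lib) at d 0.
Iteration 1: rows with parent_id in {4} -> music (id 7, d 1), cache (id 11, d 1), proj (id 12, d 1).
Iteration 2: rows with parent_id in {7,11,12} -> var (id 10, d 2), home (id 13, d 2), etc (id 14, d 2).
Iteration 3: no rows with parent_id in {10,13,14}; recursion stops.
SUM(d) = 0 + 1 + 1 + 1 + 2 + 2 + 2 = 9.

9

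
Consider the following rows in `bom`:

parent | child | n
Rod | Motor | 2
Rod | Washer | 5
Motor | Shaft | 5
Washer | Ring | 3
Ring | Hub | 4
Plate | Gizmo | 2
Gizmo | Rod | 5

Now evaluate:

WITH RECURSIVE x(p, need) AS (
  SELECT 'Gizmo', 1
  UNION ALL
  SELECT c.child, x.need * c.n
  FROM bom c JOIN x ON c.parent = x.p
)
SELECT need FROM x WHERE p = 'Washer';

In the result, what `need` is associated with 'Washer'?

25

Base: (Gizmo, need=1).
Iteration 1: components of {Gizmo} -> Rod = 1*5 = 5.
Iteration 2: components of {Rod} -> Motor = 5*2 = 10, Washer = 5*5 = 25.
Iteration 3: components of {Motor,Washer} -> Ring = 25*3 = 75, Shaft = 10*5 = 50.
Iteration 4: components of {Ring,Shaft} -> Hub = 75*4 = 300.
Iteration 5: no further components; recursion stops.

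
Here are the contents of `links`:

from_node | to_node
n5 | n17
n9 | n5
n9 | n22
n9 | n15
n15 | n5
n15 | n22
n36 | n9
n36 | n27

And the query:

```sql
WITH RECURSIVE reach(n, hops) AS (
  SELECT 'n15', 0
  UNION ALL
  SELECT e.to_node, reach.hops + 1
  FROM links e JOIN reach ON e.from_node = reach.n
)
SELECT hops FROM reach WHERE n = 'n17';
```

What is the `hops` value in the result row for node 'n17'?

Base: (n15, hops=0).
Iteration 1: edges from {n15} -> (n22, hops=1), (n5, hops=1).
Iteration 2: edges from {n22,n5} -> (n17, hops=2).
Iteration 3: no outgoing edges from {n17}; recursion stops.

2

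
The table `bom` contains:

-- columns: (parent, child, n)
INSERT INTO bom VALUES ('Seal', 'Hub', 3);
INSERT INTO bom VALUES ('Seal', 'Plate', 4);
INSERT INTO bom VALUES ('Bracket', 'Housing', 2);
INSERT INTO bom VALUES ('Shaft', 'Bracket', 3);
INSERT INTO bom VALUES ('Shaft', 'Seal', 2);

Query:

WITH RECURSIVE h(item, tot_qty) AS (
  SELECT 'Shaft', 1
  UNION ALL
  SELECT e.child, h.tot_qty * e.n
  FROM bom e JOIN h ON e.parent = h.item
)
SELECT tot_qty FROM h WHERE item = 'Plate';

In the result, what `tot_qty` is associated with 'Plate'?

8

Base: (Shaft, tot_qty=1).
Iteration 1: components of {Shaft} -> Bracket = 1*3 = 3, Seal = 1*2 = 2.
Iteration 2: components of {Bracket,Seal} -> Housing = 3*2 = 6, Hub = 2*3 = 6, Plate = 2*4 = 8.
Iteration 3: no further components; recursion stops.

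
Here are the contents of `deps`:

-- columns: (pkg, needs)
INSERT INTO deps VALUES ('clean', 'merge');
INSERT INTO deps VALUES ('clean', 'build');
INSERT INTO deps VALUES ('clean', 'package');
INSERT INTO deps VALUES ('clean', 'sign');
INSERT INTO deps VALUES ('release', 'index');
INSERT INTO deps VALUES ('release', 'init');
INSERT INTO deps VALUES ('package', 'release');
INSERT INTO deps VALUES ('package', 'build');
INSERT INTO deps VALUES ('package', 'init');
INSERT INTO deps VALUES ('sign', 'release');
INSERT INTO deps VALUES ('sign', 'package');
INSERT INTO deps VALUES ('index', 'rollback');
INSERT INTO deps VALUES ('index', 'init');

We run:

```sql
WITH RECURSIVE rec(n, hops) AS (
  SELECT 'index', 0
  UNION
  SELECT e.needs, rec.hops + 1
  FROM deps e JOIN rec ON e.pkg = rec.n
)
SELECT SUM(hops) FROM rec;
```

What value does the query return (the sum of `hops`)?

2

Base: (index, hops=0).
Iteration 1: edges from {index} -> (init, hops=1), (rollback, hops=1).
Iteration 2: no outgoing edges from {init,rollback}; recursion stops.
SUM(hops) = 0 + 1 + 1 = 2.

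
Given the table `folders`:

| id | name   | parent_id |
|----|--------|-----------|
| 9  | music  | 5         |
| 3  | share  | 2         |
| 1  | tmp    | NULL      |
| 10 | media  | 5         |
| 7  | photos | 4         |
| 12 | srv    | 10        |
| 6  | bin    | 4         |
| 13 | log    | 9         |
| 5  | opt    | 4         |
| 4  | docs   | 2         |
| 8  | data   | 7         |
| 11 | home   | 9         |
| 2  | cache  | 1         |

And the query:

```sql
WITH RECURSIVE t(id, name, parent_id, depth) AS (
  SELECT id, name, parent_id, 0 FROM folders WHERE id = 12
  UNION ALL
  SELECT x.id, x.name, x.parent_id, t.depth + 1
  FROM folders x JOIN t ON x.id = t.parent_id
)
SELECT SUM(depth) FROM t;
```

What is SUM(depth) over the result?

15

Base: id=12 (srv), parent_id=10, depth 0.
Iteration 1: join on id=10 -> media (id 10, parent_id=5, depth 1).
Iteration 2: join on id=5 -> opt (id 5, parent_id=4, depth 2).
Iteration 3: join on id=4 -> docs (id 4, parent_id=2, depth 3).
Iteration 4: join on id=2 -> cache (id 2, parent_id=1, depth 4).
Iteration 5: join on id=1 -> tmp (id 1, parent_id=NULL, depth 5).
Iteration 6: parent_id is NULL; no match; recursion stops.
SUM(depth) = 0 + 1 + 2 + 3 + 4 + 5 = 15.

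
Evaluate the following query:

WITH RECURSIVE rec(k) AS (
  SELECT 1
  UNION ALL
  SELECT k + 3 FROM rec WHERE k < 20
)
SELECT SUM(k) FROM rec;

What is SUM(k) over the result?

Base: k=1.
Iteration 1: 1 < 20 holds -> k = 1 + 3 = 4.
Iteration 2: 4 < 20 holds -> k = 4 + 3 = 7.
Iteration 3: 7 < 20 holds -> k = 7 + 3 = 10.
Iteration 4: 10 < 20 holds -> k = 10 + 3 = 13.
Iteration 5: 13 < 20 holds -> k = 13 + 3 = 16.
Iteration 6: 16 < 20 holds -> k = 16 + 3 = 19.
Iteration 7: 19 < 20 holds -> k = 19 + 3 = 22.
Iteration 8: 22 < 20 fails; recursion stops.
SUM(k) = 1 + 4 + 7 + 10 + 13 + 16 + 19 + 22 = 92.

92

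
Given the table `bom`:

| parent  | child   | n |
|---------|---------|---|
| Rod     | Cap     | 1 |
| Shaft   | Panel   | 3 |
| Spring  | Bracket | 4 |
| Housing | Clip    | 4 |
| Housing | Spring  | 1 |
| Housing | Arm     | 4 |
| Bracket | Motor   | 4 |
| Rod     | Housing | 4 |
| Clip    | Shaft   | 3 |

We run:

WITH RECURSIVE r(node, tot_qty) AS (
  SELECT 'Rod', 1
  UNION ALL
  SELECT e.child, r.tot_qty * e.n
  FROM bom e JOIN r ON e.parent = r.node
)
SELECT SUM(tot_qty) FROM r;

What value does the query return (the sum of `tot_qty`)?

Base: (Rod, tot_qty=1).
Iteration 1: components of {Rod} -> Cap = 1*1 = 1, Housing = 1*4 = 4.
Iteration 2: components of {Cap,Housing} -> Arm = 4*4 = 16, Clip = 4*4 = 16, Spring = 4*1 = 4.
Iteration 3: components of {Arm,Clip,Spring} -> Bracket = 4*4 = 16, Shaft = 16*3 = 48.
Iteration 4: components of {Bracket,Shaft} -> Motor = 16*4 = 64, Panel = 48*3 = 144.
Iteration 5: no further components; recursion stops.
SUM(tot_qty) = 1 + 1 + 4 + 16 + 16 + 4 + 48 + 16 + 144 + 64 = 314.

314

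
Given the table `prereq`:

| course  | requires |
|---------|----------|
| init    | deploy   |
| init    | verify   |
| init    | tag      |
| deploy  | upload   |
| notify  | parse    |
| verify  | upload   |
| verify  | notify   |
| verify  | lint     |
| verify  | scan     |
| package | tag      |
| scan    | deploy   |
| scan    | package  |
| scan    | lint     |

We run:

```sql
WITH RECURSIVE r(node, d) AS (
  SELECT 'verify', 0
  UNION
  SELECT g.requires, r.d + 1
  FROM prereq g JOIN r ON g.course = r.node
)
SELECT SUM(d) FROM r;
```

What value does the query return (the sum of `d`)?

Base: (verify, d=0).
Iteration 1: edges from {verify} -> (lint, d=1), (notify, d=1), (scan, d=1), (upload, d=1).
Iteration 2: edges from {lint,notify,scan,upload} -> (deploy, d=2), (lint, d=2), (package, d=2), (parse, d=2).
Iteration 3: edges from {deploy,lint,package,parse} -> (tag, d=3), (upload, d=3).
Iteration 4: no outgoing edges from {tag,upload}; recursion stops.
SUM(d) = 0 + 1 + 1 + 1 + 1 + 2 + 2 + 2 + 2 + 3 + 3 = 18.

18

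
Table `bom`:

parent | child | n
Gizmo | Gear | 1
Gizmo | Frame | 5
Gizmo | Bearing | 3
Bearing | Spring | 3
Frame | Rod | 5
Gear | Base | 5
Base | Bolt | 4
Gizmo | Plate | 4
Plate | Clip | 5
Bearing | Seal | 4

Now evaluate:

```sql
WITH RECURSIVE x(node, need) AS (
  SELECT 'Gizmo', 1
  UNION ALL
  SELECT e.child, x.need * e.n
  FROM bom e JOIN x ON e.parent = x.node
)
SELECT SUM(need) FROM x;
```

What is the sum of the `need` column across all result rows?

105

Base: (Gizmo, need=1).
Iteration 1: components of {Gizmo} -> Bearing = 1*3 = 3, Frame = 1*5 = 5, Gear = 1*1 = 1, Plate = 1*4 = 4.
Iteration 2: components of {Bearing,Frame,Gear,Plate} -> Base = 1*5 = 5, Clip = 4*5 = 20, Rod = 5*5 = 25, Seal = 3*4 = 12, Spring = 3*3 = 9.
Iteration 3: components of {Base,Clip,Rod,Seal,Spring} -> Bolt = 5*4 = 20.
Iteration 4: no further components; recursion stops.
SUM(need) = 1 + 1 + 5 + 3 + 4 + 5 + 25 + 9 + 12 + 20 + 20 = 105.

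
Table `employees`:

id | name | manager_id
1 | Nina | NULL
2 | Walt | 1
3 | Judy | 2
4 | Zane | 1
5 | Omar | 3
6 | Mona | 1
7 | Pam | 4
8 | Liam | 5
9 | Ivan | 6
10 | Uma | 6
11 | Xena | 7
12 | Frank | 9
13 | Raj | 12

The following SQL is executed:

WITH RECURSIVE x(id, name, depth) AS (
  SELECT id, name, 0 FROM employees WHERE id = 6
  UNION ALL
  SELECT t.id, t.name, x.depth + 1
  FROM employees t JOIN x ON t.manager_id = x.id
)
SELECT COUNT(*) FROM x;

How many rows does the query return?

5

Base: id=6 (Mona) at depth 0.
Iteration 1: rows with manager_id in {6} -> Ivan (id 9, depth 1), Uma (id 10, depth 1).
Iteration 2: rows with manager_id in {9,10} -> Frank (id 12, depth 2).
Iteration 3: rows with manager_id in {12} -> Raj (id 13, depth 3).
Iteration 4: no rows with manager_id in {13}; recursion stops.
Total rows emitted: 5.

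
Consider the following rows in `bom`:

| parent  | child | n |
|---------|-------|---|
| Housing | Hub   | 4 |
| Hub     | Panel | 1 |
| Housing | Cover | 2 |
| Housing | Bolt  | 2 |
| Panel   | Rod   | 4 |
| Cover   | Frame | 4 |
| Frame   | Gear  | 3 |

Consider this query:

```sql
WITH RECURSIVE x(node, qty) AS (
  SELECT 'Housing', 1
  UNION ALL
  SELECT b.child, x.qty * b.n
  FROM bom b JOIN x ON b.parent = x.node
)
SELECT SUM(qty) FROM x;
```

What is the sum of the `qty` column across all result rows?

Base: (Housing, qty=1).
Iteration 1: components of {Housing} -> Bolt = 1*2 = 2, Cover = 1*2 = 2, Hub = 1*4 = 4.
Iteration 2: components of {Bolt,Cover,Hub} -> Frame = 2*4 = 8, Panel = 4*1 = 4.
Iteration 3: components of {Frame,Panel} -> Gear = 8*3 = 24, Rod = 4*4 = 16.
Iteration 4: no further components; recursion stops.
SUM(qty) = 1 + 4 + 2 + 2 + 4 + 8 + 16 + 24 = 61.

61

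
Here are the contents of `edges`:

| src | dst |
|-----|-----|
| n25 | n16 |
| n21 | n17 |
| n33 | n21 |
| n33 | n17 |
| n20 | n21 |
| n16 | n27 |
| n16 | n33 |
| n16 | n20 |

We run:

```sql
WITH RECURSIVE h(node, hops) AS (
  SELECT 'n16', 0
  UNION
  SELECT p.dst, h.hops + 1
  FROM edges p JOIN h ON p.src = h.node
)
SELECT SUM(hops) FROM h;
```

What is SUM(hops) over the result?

Base: (n16, hops=0).
Iteration 1: edges from {n16} -> (n20, hops=1), (n27, hops=1), (n33, hops=1).
Iteration 2: edges from {n20,n27,n33} -> (n17, hops=2), (n21, hops=2). [UNION drops 1 duplicate row(s)]
Iteration 3: edges from {n17,n21} -> (n17, hops=3).
Iteration 4: no outgoing edges from {n17}; recursion stops.
SUM(hops) = 0 + 1 + 1 + 1 + 2 + 2 + 3 = 10.

10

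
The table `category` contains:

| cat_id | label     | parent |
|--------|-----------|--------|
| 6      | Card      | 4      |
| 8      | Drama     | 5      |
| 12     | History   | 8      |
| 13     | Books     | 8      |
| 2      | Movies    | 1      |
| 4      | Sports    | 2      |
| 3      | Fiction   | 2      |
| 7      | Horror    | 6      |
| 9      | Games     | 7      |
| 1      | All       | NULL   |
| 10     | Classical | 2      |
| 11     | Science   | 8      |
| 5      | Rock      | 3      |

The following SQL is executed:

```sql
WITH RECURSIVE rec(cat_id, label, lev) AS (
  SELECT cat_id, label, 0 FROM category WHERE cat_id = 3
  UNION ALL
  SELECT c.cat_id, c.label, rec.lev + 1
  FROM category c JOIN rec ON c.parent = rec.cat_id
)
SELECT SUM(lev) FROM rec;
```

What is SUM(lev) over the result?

Base: cat_id=3 (Fiction) at lev 0.
Iteration 1: rows with parent in {3} -> Rock (id 5, lev 1).
Iteration 2: rows with parent in {5} -> Drama (id 8, lev 2).
Iteration 3: rows with parent in {8} -> Science (id 11, lev 3), History (id 12, lev 3), Books (id 13, lev 3).
Iteration 4: no rows with parent in {11,12,13}; recursion stops.
SUM(lev) = 0 + 1 + 2 + 3 + 3 + 3 = 12.

12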